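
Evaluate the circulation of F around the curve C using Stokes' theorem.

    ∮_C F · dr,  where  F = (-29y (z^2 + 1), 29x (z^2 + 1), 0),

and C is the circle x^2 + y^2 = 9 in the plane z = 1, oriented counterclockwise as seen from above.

Let S be the flat disk x^2 + y^2 ≤ 9 in the plane z = 1, with upward unit normal n̂ = ẑ. By Stokes' theorem,

    ∮_C F · dr = ∬_S (∇ × F) · n̂ dS = ∬_D (curl F)_z dA,

where D is the disk x^2 + y^2 ≤ 9.

Compute the curl of F = (-29y (z^2 + 1), 29x (z^2 + 1), 0):
    (∇ × F)_x = ∂F_z/∂y - ∂F_y/∂z = -58x z,
    (∇ × F)_y = ∂F_x/∂z - ∂F_z/∂x = -58y z,
    (∇ × F)_z = ∂F_y/∂x - ∂F_x/∂y = 58z^2 + 58.

On z = 1, (curl F)_z = 116.

Convert to polar (x = r cos θ, y = r sin θ, dA = r dr dθ); the integrand becomes 116, so

    ∬_D (curl F)_z dA = ∫_0^{2π} ∫_0^{3} (116) · r dr dθ.

Inner (r from 0 to 3): 522.
Outer (θ from 0 to 2π): 1044π.

Therefore ∮_C F · dr = 1044π.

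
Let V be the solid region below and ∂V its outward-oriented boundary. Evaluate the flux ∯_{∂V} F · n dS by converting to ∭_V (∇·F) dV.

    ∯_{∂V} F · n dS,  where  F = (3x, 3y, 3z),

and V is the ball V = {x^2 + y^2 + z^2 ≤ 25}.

By the divergence theorem,

    ∯_{∂V} F · n dS = ∭_V (∇ · F) dV.

Compute the divergence:
    ∇ · F = ∂F_x/∂x + ∂F_y/∂y + ∂F_z/∂z = 3 + 3 + 3 = 9.

In spherical coordinates, x = ρ sin(φ) cos(θ), y = ρ sin(φ) sin(θ), z = ρ cos(φ), dV = ρ^2 sin(φ) dρ dφ dθ, with 0 ≤ ρ ≤ 5, 0 ≤ φ ≤ π, 0 ≤ θ ≤ 2π.

The integrand, after substitution and multiplying by the volume element, becomes (9) · ρ^2 sin(φ), so

    ∭_V (∇·F) dV = ∫_0^{2π} ∫_0^{π} ∫_0^{5} (9) · ρ^2 sin(φ) dρ dφ dθ.

Inner (ρ from 0 to 5): 375sin(φ).
Middle (φ from 0 to π): 750.
Outer (θ from 0 to 2π): 1500π.

Therefore ∯_{∂V} F · n dS = 1500π.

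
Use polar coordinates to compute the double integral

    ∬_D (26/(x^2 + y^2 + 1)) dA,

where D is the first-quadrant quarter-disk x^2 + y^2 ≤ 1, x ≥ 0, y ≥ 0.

The region D is 0 ≤ r ≤ 1, 0 ≤ θ ≤ π/2 in polar coordinates, where x = r cos(θ), y = r sin(θ), and dA = r dr dθ.

Under the substitution, the integrand becomes 26/(r^2 + 1), so

    ∬_D (26/(x^2 + y^2 + 1)) dA = ∫_{0}^{π/2} ∫_{0}^{1} (26/(r^2 + 1)) · r dr dθ.

Inner integral (in r): ∫_{0}^{1} (26/(r^2 + 1)) · r dr = log(8192).

Outer integral (in θ): ∫_{0}^{π/2} (log(8192)) dθ = log(8192^(π/2)).

Therefore ∬_D (26/(x^2 + y^2 + 1)) dA = log(8192^(π/2)).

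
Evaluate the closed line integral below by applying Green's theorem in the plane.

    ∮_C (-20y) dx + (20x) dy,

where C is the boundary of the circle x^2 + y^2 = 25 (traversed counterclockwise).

Green's theorem converts the closed line integral into a double integral over the enclosed region D:

    ∮_C P dx + Q dy = ∬_D (∂Q/∂x - ∂P/∂y) dA.

Here P = -20y, Q = 20x, so

    ∂Q/∂x = 20,    ∂P/∂y = -20,
    ∂Q/∂x - ∂P/∂y = 40.

D is the region x^2 + y^2 ≤ 25. Evaluating the double integral:

In polar coordinates (x = r cos θ, y = r sin θ, dA = r dr dθ) the integrand becomes 40, so

    ∬_D (40) dA = ∫_0^{2π} ∫_0^{5} (40) · r dr dθ.

Inner (r from 0 to 5): 500.
Outer (θ from 0 to 2π): 1000π.

Therefore ∮_C P dx + Q dy = 1000π.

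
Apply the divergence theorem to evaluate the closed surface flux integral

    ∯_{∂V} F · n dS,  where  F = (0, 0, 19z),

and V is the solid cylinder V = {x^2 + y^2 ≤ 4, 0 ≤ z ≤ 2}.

By the divergence theorem,

    ∯_{∂V} F · n dS = ∭_V (∇ · F) dV.

Compute the divergence:
    ∇ · F = ∂F_x/∂x + ∂F_y/∂y + ∂F_z/∂z = 0 + 0 + 19 = 19.

In cylindrical coordinates, x = r cos(θ), y = r sin(θ), z = z, dV = r dr dθ dz, with 0 ≤ r ≤ 2, 0 ≤ θ ≤ 2π, 0 ≤ z ≤ 2.

The integrand, after substitution and multiplying by the volume element, becomes (19) · r, so

    ∭_V (∇·F) dV = ∫_0^{2π} ∫_0^{2} ∫_0^{2} (19) · r dz dr dθ.

Inner (z from 0 to 2): 38r.
Middle (r from 0 to 2): 76.
Outer (θ from 0 to 2π): 152π.

Therefore ∯_{∂V} F · n dS = 152π.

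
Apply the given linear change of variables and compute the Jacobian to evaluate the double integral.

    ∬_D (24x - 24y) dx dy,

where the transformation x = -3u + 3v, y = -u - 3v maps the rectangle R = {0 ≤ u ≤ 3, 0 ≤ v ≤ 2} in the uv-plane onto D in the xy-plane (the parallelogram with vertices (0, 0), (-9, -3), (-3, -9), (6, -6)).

Compute the Jacobian determinant of (x, y) with respect to (u, v):

    ∂(x,y)/∂(u,v) = | -3  3 | = (-3)(-3) - (3)(-1) = 12.
                   | -1  -3 |

Its absolute value is |J| = 12 (the area scaling factor).

Substituting x = -3u + 3v, y = -u - 3v into the integrand,

    24x - 24y → -48u + 144v,

so the integral becomes

    ∬_R (-48u + 144v) · |J| du dv = ∫_0^3 ∫_0^2 (-576u + 1728v) dv du.

Inner (v): 3456 - 1152u.
Outer (u): 5184.

Therefore ∬_D (24x - 24y) dx dy = 5184.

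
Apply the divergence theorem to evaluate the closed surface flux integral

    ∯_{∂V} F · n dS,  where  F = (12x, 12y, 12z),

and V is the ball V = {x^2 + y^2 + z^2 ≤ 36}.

By the divergence theorem,

    ∯_{∂V} F · n dS = ∭_V (∇ · F) dV.

Compute the divergence:
    ∇ · F = ∂F_x/∂x + ∂F_y/∂y + ∂F_z/∂z = 12 + 12 + 12 = 36.

In spherical coordinates, x = ρ sin(φ) cos(θ), y = ρ sin(φ) sin(θ), z = ρ cos(φ), dV = ρ^2 sin(φ) dρ dφ dθ, with 0 ≤ ρ ≤ 6, 0 ≤ φ ≤ π, 0 ≤ θ ≤ 2π.

The integrand, after substitution and multiplying by the volume element, becomes (36) · ρ^2 sin(φ), so

    ∭_V (∇·F) dV = ∫_0^{2π} ∫_0^{π} ∫_0^{6} (36) · ρ^2 sin(φ) dρ dφ dθ.

Inner (ρ from 0 to 6): 2592sin(φ).
Middle (φ from 0 to π): 5184.
Outer (θ from 0 to 2π): 10368π.

Therefore ∯_{∂V} F · n dS = 10368π.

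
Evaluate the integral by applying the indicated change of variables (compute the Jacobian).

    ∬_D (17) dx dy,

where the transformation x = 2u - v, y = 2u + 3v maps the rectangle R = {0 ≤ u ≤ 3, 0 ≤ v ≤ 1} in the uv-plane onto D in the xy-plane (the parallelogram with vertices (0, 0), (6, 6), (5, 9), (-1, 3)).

Compute the Jacobian determinant of (x, y) with respect to (u, v):

    ∂(x,y)/∂(u,v) = | 2  -1 | = (2)(3) - (-1)(2) = 8.
                   | 2  3 |

Its absolute value is |J| = 8 (the area scaling factor).

Substituting x = 2u - v, y = 2u + 3v into the integrand,

    17 → 17,

so the integral becomes

    ∬_R (17) · |J| du dv = ∫_0^3 ∫_0^1 (136) dv du.

Inner (v): 136.
Outer (u): 408.

Therefore ∬_D (17) dx dy = 408.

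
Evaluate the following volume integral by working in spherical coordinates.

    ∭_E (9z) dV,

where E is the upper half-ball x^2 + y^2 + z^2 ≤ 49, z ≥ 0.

In spherical coordinates, x = ρ sin(φ) cos(θ), y = ρ sin(φ) sin(θ), z = ρ cos(φ), and dV = ρ^2 sin(φ) dρ dφ dθ.

The integrand becomes 9ρ cos(φ), so

    ∭_E (9z) dV = ∫_{0}^{2π} ∫_{0}^{π/2} ∫_{0}^{7} (9ρ cos(φ)) · ρ^2 sin(φ) dρ dφ dθ.

Inner (ρ): 21609sin(2φ)/8.
Middle (φ): 21609/8.
Outer (θ): 21609π/4.

Therefore the triple integral equals 21609π/4.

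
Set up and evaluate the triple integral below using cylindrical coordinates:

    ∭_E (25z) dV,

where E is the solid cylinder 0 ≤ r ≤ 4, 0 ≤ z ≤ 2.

In cylindrical coordinates, x = r cos(θ), y = r sin(θ), z = z, and dV = r dr dθ dz.

The integrand becomes 25z, so

    ∭_E (25z) dV = ∫_{0}^{2π} ∫_{0}^{4} ∫_{0}^{2} (25z) · r dz dr dθ.

Inner (z): 50r.
Middle (r from 0 to 4): 400.
Outer (θ): 800π.

Therefore the triple integral equals 800π.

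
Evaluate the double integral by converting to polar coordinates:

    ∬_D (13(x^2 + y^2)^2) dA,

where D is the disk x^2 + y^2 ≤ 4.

The region D is 0 ≤ r ≤ 2, 0 ≤ θ ≤ 2π in polar coordinates, where x = r cos(θ), y = r sin(θ), and dA = r dr dθ.

Under the substitution, the integrand becomes 13r^4, so

    ∬_D (13(x^2 + y^2)^2) dA = ∫_{0}^{2π} ∫_{0}^{2} (13r^4) · r dr dθ.

Inner integral (in r): ∫_{0}^{2} (13r^4) · r dr = 416/3.

Outer integral (in θ): ∫_{0}^{2π} (416/3) dθ = 832π/3.

Therefore ∬_D (13(x^2 + y^2)^2) dA = 832π/3.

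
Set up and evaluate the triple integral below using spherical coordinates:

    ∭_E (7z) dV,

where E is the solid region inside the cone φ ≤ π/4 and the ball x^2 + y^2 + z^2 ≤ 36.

In spherical coordinates, x = ρ sin(φ) cos(θ), y = ρ sin(φ) sin(θ), z = ρ cos(φ), and dV = ρ^2 sin(φ) dρ dφ dθ.

The integrand becomes 7ρ cos(φ), so

    ∭_E (7z) dV = ∫_{0}^{2π} ∫_{0}^{π/4} ∫_{0}^{6} (7ρ cos(φ)) · ρ^2 sin(φ) dρ dφ dθ.

Inner (ρ): 1134sin(2φ).
Middle (φ): 567.
Outer (θ): 1134π.

Therefore the triple integral equals 1134π.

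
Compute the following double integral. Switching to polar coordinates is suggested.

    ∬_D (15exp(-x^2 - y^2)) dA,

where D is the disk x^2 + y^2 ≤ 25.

The region D is 0 ≤ r ≤ 5, 0 ≤ θ ≤ 2π in polar coordinates, where x = r cos(θ), y = r sin(θ), and dA = r dr dθ.

Under the substitution, the integrand becomes 15exp(-r^2), so

    ∬_D (15exp(-x^2 - y^2)) dA = ∫_{0}^{2π} ∫_{0}^{5} (15exp(-r^2)) · r dr dθ.

Inner integral (in r): ∫_{0}^{5} (15exp(-r^2)) · r dr = 15/2 - 15exp(-25)/2.

Outer integral (in θ): ∫_{0}^{2π} (15/2 - 15exp(-25)/2) dθ = -15π exp(-25) + 15π.

Therefore ∬_D (15exp(-x^2 - y^2)) dA = -15π exp(-25) + 15π.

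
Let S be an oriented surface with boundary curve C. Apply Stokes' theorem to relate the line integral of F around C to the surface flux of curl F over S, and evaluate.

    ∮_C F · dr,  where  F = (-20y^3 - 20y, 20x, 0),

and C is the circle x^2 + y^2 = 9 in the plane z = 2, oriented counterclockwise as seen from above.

Let S be the flat disk x^2 + y^2 ≤ 9 in the plane z = 2, with upward unit normal n̂ = ẑ. By Stokes' theorem,

    ∮_C F · dr = ∬_S (∇ × F) · n̂ dS = ∬_D (curl F)_z dA,

where D is the disk x^2 + y^2 ≤ 9.

Compute the curl of F = (-20y^3 - 20y, 20x, 0):
    (∇ × F)_x = ∂F_z/∂y - ∂F_y/∂z = 0,
    (∇ × F)_y = ∂F_x/∂z - ∂F_z/∂x = 0,
    (∇ × F)_z = ∂F_y/∂x - ∂F_x/∂y = 60y^2 + 40.

On z = 2, (curl F)_z = 60y^2 + 40.

Convert to polar (x = r cos θ, y = r sin θ, dA = r dr dθ); the integrand becomes 60r^2sin(θ)^2 + 40, so

    ∬_D (curl F)_z dA = ∫_0^{2π} ∫_0^{3} (60r^2sin(θ)^2 + 40) · r dr dθ.

Inner (r from 0 to 3): 1215sin(θ)^2 + 180.
Outer (θ from 0 to 2π): 1575π.

Therefore ∮_C F · dr = 1575π.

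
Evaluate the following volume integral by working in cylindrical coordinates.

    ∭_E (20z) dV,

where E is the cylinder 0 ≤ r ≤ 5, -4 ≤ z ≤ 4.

In cylindrical coordinates, x = r cos(θ), y = r sin(θ), z = z, and dV = r dr dθ dz.

The integrand becomes 20z, so

    ∭_E (20z) dV = ∫_{0}^{2π} ∫_{0}^{5} ∫_{-4}^{4} (20z) · r dz dr dθ.

Inner (z): 0.
Middle (r from 0 to 5): 0.
Outer (θ): 0.

Therefore the triple integral equals 0.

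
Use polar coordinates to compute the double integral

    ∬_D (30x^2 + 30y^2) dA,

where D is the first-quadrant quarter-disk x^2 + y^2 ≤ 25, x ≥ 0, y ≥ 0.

The region D is 0 ≤ r ≤ 5, 0 ≤ θ ≤ π/2 in polar coordinates, where x = r cos(θ), y = r sin(θ), and dA = r dr dθ.

Under the substitution, the integrand becomes 30r^2, so

    ∬_D (30x^2 + 30y^2) dA = ∫_{0}^{π/2} ∫_{0}^{5} (30r^2) · r dr dθ.

Inner integral (in r): ∫_{0}^{5} (30r^2) · r dr = 9375/2.

Outer integral (in θ): ∫_{0}^{π/2} (9375/2) dθ = 9375π/4.

Therefore ∬_D (30x^2 + 30y^2) dA = 9375π/4.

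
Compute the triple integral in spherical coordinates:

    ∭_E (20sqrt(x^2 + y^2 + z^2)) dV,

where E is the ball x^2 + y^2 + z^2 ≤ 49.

In spherical coordinates, x = ρ sin(φ) cos(θ), y = ρ sin(φ) sin(θ), z = ρ cos(φ), and dV = ρ^2 sin(φ) dρ dφ dθ.

The integrand becomes 20ρ, so

    ∭_E (20sqrt(x^2 + y^2 + z^2)) dV = ∫_{0}^{2π} ∫_{0}^{π} ∫_{0}^{7} (20ρ) · ρ^2 sin(φ) dρ dφ dθ.

Inner (ρ): 12005sin(φ).
Middle (φ): 24010.
Outer (θ): 48020π.

Therefore the triple integral equals 48020π.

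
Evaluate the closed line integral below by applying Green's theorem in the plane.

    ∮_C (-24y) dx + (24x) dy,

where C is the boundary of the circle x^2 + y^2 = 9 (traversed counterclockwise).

Green's theorem converts the closed line integral into a double integral over the enclosed region D:

    ∮_C P dx + Q dy = ∬_D (∂Q/∂x - ∂P/∂y) dA.

Here P = -24y, Q = 24x, so

    ∂Q/∂x = 24,    ∂P/∂y = -24,
    ∂Q/∂x - ∂P/∂y = 48.

D is the region x^2 + y^2 ≤ 9. Evaluating the double integral:

In polar coordinates (x = r cos θ, y = r sin θ, dA = r dr dθ) the integrand becomes 48, so

    ∬_D (48) dA = ∫_0^{2π} ∫_0^{3} (48) · r dr dθ.

Inner (r from 0 to 3): 216.
Outer (θ from 0 to 2π): 432π.

Therefore ∮_C P dx + Q dy = 432π.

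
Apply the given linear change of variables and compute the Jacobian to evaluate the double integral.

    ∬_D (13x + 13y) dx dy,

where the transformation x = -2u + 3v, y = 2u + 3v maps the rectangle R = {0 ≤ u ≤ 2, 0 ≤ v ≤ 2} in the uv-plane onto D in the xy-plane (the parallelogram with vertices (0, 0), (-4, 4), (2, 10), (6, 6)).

Compute the Jacobian determinant of (x, y) with respect to (u, v):

    ∂(x,y)/∂(u,v) = | -2  3 | = (-2)(3) - (3)(2) = -12.
                   | 2  3 |

Its absolute value is |J| = 12 (the area scaling factor).

Substituting x = -2u + 3v, y = 2u + 3v into the integrand,

    13x + 13y → 78v,

so the integral becomes

    ∬_R (78v) · |J| du dv = ∫_0^2 ∫_0^2 (936v) dv du.

Inner (v): 1872.
Outer (u): 3744.

Therefore ∬_D (13x + 13y) dx dy = 3744.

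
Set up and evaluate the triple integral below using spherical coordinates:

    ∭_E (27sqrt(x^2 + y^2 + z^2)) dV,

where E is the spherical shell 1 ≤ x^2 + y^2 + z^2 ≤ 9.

In spherical coordinates, x = ρ sin(φ) cos(θ), y = ρ sin(φ) sin(θ), z = ρ cos(φ), and dV = ρ^2 sin(φ) dρ dφ dθ.

The integrand becomes 27ρ, so

    ∭_E (27sqrt(x^2 + y^2 + z^2)) dV = ∫_{0}^{2π} ∫_{0}^{π} ∫_{1}^{3} (27ρ) · ρ^2 sin(φ) dρ dφ dθ.

Inner (ρ): 540sin(φ).
Middle (φ): 1080.
Outer (θ): 2160π.

Therefore the triple integral equals 2160π.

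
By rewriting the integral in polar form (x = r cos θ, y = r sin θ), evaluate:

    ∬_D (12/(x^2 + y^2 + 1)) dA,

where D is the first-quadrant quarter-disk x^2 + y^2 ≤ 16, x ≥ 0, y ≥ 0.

The region D is 0 ≤ r ≤ 4, 0 ≤ θ ≤ π/2 in polar coordinates, where x = r cos(θ), y = r sin(θ), and dA = r dr dθ.

Under the substitution, the integrand becomes 12/(r^2 + 1), so

    ∬_D (12/(x^2 + y^2 + 1)) dA = ∫_{0}^{π/2} ∫_{0}^{4} (12/(r^2 + 1)) · r dr dθ.

Inner integral (in r): ∫_{0}^{4} (12/(r^2 + 1)) · r dr = log(24137569).

Outer integral (in θ): ∫_{0}^{π/2} (log(24137569)) dθ = 3π log(17).

Therefore ∬_D (12/(x^2 + y^2 + 1)) dA = 3π log(17).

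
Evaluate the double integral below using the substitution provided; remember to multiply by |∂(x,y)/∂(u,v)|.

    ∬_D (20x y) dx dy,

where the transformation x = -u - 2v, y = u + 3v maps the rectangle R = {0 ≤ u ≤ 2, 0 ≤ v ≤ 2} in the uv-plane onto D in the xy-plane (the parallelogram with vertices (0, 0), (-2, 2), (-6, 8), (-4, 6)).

Compute the Jacobian determinant of (x, y) with respect to (u, v):

    ∂(x,y)/∂(u,v) = | -1  -2 | = (-1)(3) - (-2)(1) = -1.
                   | 1  3 |

Its absolute value is |J| = 1 (the area scaling factor).

Substituting x = -u - 2v, y = u + 3v into the integrand,

    20x y → -20u^2 - 100u v - 120v^2,

so the integral becomes

    ∬_R (-20u^2 - 100u v - 120v^2) · |J| du dv = ∫_0^2 ∫_0^2 (-20u^2 - 100u v - 120v^2) dv du.

Inner (v): -40u^2 - 200u - 320.
Outer (u): -3440/3.

Therefore ∬_D (20x y) dx dy = -3440/3.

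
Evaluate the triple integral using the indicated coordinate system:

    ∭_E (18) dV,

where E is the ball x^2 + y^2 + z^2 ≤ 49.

In spherical coordinates, x = ρ sin(φ) cos(θ), y = ρ sin(φ) sin(θ), z = ρ cos(φ), and dV = ρ^2 sin(φ) dρ dφ dθ.

The integrand becomes 18, so

    ∭_E (18) dV = ∫_{0}^{2π} ∫_{0}^{π} ∫_{0}^{7} (18) · ρ^2 sin(φ) dρ dφ dθ.

Inner (ρ): 2058sin(φ).
Middle (φ): 4116.
Outer (θ): 8232π.

Therefore the triple integral equals 8232π.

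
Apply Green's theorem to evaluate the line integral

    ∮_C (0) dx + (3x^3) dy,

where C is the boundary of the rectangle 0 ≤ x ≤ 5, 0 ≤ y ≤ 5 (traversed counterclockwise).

Green's theorem converts the closed line integral into a double integral over the enclosed region D:

    ∮_C P dx + Q dy = ∬_D (∂Q/∂x - ∂P/∂y) dA.

Here P = 0, Q = 3x^3, so

    ∂Q/∂x = 9x^2,    ∂P/∂y = 0,
    ∂Q/∂x - ∂P/∂y = 9x^2.

D is the region 0 ≤ x ≤ 5, 0 ≤ y ≤ 5. Evaluating the double integral:

    ∬_D (9x^2) dA = ∫_0^{5} ∫_0^{5} (9x^2) dy dx.

Inner (y from 0 to 5): 45x^2.
Outer (x from 0 to 5): 1875.

Therefore ∮_C P dx + Q dy = 1875.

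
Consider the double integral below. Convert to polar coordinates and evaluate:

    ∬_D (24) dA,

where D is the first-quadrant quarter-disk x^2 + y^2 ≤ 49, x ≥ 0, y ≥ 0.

The region D is 0 ≤ r ≤ 7, 0 ≤ θ ≤ π/2 in polar coordinates, where x = r cos(θ), y = r sin(θ), and dA = r dr dθ.

Under the substitution, the integrand becomes 24, so

    ∬_D (24) dA = ∫_{0}^{π/2} ∫_{0}^{7} (24) · r dr dθ.

Inner integral (in r): ∫_{0}^{7} (24) · r dr = 588.

Outer integral (in θ): ∫_{0}^{π/2} (588) dθ = 294π.

Therefore ∬_D (24) dA = 294π.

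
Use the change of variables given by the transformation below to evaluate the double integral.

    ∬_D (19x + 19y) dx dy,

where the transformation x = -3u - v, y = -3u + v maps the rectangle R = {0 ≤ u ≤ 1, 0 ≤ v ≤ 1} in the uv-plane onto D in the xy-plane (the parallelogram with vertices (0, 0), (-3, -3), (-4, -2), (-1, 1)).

Compute the Jacobian determinant of (x, y) with respect to (u, v):

    ∂(x,y)/∂(u,v) = | -3  -1 | = (-3)(1) - (-1)(-3) = -6.
                   | -3  1 |

Its absolute value is |J| = 6 (the area scaling factor).

Substituting x = -3u - v, y = -3u + v into the integrand,

    19x + 19y → -114u,

so the integral becomes

    ∬_R (-114u) · |J| du dv = ∫_0^1 ∫_0^1 (-684u) dv du.

Inner (v): -684u.
Outer (u): -342.

Therefore ∬_D (19x + 19y) dx dy = -342.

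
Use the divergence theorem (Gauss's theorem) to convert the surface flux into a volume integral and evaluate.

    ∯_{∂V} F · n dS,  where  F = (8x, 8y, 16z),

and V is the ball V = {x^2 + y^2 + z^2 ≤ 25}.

By the divergence theorem,

    ∯_{∂V} F · n dS = ∭_V (∇ · F) dV.

Compute the divergence:
    ∇ · F = ∂F_x/∂x + ∂F_y/∂y + ∂F_z/∂z = 8 + 8 + 16 = 32.

In spherical coordinates, x = ρ sin(φ) cos(θ), y = ρ sin(φ) sin(θ), z = ρ cos(φ), dV = ρ^2 sin(φ) dρ dφ dθ, with 0 ≤ ρ ≤ 5, 0 ≤ φ ≤ π, 0 ≤ θ ≤ 2π.

The integrand, after substitution and multiplying by the volume element, becomes (32) · ρ^2 sin(φ), so

    ∭_V (∇·F) dV = ∫_0^{2π} ∫_0^{π} ∫_0^{5} (32) · ρ^2 sin(φ) dρ dφ dθ.

Inner (ρ from 0 to 5): 4000sin(φ)/3.
Middle (φ from 0 to π): 8000/3.
Outer (θ from 0 to 2π): 16000π/3.

Therefore ∯_{∂V} F · n dS = 16000π/3.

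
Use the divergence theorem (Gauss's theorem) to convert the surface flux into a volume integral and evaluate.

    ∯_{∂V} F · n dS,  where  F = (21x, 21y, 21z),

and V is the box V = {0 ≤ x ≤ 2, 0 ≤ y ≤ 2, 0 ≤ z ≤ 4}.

By the divergence theorem,

    ∯_{∂V} F · n dS = ∭_V (∇ · F) dV.

Compute the divergence:
    ∇ · F = ∂F_x/∂x + ∂F_y/∂y + ∂F_z/∂z = 21 + 21 + 21 = 63.

V is a rectangular box, so dV = dx dy dz with 0 ≤ x ≤ 2, 0 ≤ y ≤ 2, 0 ≤ z ≤ 4.

Integrate (63) over V as an iterated integral:

    ∭_V (∇·F) dV = ∫_0^{2} ∫_0^{2} ∫_0^{4} (63) dz dy dx.

Inner (z from 0 to 4): 252.
Middle (y from 0 to 2): 504.
Outer (x from 0 to 2): 1008.

Therefore ∯_{∂V} F · n dS = 1008.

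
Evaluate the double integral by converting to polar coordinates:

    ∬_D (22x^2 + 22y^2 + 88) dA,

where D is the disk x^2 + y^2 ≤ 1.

The region D is 0 ≤ r ≤ 1, 0 ≤ θ ≤ 2π in polar coordinates, where x = r cos(θ), y = r sin(θ), and dA = r dr dθ.

Under the substitution, the integrand becomes 22r^2 + 88, so

    ∬_D (22x^2 + 22y^2 + 88) dA = ∫_{0}^{2π} ∫_{0}^{1} (22r^2 + 88) · r dr dθ.

Inner integral (in r): ∫_{0}^{1} (22r^2 + 88) · r dr = 99/2.

Outer integral (in θ): ∫_{0}^{2π} (99/2) dθ = 99π.

Therefore ∬_D (22x^2 + 22y^2 + 88) dA = 99π.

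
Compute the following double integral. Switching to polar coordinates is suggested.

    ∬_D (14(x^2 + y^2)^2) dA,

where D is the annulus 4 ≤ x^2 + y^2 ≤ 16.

The region D is 2 ≤ r ≤ 4, 0 ≤ θ ≤ 2π in polar coordinates, where x = r cos(θ), y = r sin(θ), and dA = r dr dθ.

Under the substitution, the integrand becomes 14r^4, so

    ∬_D (14(x^2 + y^2)^2) dA = ∫_{0}^{2π} ∫_{2}^{4} (14r^4) · r dr dθ.

Inner integral (in r): ∫_{2}^{4} (14r^4) · r dr = 9408.

Outer integral (in θ): ∫_{0}^{2π} (9408) dθ = 18816π.

Therefore ∬_D (14(x^2 + y^2)^2) dA = 18816π.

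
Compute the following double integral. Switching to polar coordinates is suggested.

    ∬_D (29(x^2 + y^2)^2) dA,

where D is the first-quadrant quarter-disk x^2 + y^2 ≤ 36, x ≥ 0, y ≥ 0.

The region D is 0 ≤ r ≤ 6, 0 ≤ θ ≤ π/2 in polar coordinates, where x = r cos(θ), y = r sin(θ), and dA = r dr dθ.

Under the substitution, the integrand becomes 29r^4, so

    ∬_D (29(x^2 + y^2)^2) dA = ∫_{0}^{π/2} ∫_{0}^{6} (29r^4) · r dr dθ.

Inner integral (in r): ∫_{0}^{6} (29r^4) · r dr = 225504.

Outer integral (in θ): ∫_{0}^{π/2} (225504) dθ = 112752π.

Therefore ∬_D (29(x^2 + y^2)^2) dA = 112752π.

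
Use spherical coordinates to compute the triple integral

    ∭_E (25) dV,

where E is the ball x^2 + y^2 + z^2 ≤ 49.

In spherical coordinates, x = ρ sin(φ) cos(θ), y = ρ sin(φ) sin(θ), z = ρ cos(φ), and dV = ρ^2 sin(φ) dρ dφ dθ.

The integrand becomes 25, so

    ∭_E (25) dV = ∫_{0}^{2π} ∫_{0}^{π} ∫_{0}^{7} (25) · ρ^2 sin(φ) dρ dφ dθ.

Inner (ρ): 8575sin(φ)/3.
Middle (φ): 17150/3.
Outer (θ): 34300π/3.

Therefore the triple integral equals 34300π/3.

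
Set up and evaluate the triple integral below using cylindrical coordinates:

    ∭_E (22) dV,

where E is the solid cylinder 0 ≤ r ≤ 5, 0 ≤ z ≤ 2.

In cylindrical coordinates, x = r cos(θ), y = r sin(θ), z = z, and dV = r dr dθ dz.

The integrand becomes 22, so

    ∭_E (22) dV = ∫_{0}^{2π} ∫_{0}^{5} ∫_{0}^{2} (22) · r dz dr dθ.

Inner (z): 44r.
Middle (r from 0 to 5): 550.
Outer (θ): 1100π.

Therefore the triple integral equals 1100π.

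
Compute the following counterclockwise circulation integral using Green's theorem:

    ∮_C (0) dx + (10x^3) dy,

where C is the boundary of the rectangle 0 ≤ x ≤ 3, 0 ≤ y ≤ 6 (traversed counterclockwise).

Green's theorem converts the closed line integral into a double integral over the enclosed region D:

    ∮_C P dx + Q dy = ∬_D (∂Q/∂x - ∂P/∂y) dA.

Here P = 0, Q = 10x^3, so

    ∂Q/∂x = 30x^2,    ∂P/∂y = 0,
    ∂Q/∂x - ∂P/∂y = 30x^2.

D is the region 0 ≤ x ≤ 3, 0 ≤ y ≤ 6. Evaluating the double integral:

    ∬_D (30x^2) dA = ∫_0^{3} ∫_0^{6} (30x^2) dy dx.

Inner (y from 0 to 6): 180x^2.
Outer (x from 0 to 3): 1620.

Therefore ∮_C P dx + Q dy = 1620.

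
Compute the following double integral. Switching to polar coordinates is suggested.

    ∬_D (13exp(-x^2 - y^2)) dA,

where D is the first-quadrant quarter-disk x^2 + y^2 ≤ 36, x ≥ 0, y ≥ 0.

The region D is 0 ≤ r ≤ 6, 0 ≤ θ ≤ π/2 in polar coordinates, where x = r cos(θ), y = r sin(θ), and dA = r dr dθ.

Under the substitution, the integrand becomes 13exp(-r^2), so

    ∬_D (13exp(-x^2 - y^2)) dA = ∫_{0}^{π/2} ∫_{0}^{6} (13exp(-r^2)) · r dr dθ.

Inner integral (in r): ∫_{0}^{6} (13exp(-r^2)) · r dr = 13/2 - 13exp(-36)/2.

Outer integral (in θ): ∫_{0}^{π/2} (13/2 - 13exp(-36)/2) dθ = -13π (1 - exp(36))exp(-36)/4.

Therefore ∬_D (13exp(-x^2 - y^2)) dA = -13π (1 - exp(36))exp(-36)/4.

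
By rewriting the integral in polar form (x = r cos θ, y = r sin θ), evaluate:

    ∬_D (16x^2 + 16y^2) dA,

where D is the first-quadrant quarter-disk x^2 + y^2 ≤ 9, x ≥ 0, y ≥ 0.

The region D is 0 ≤ r ≤ 3, 0 ≤ θ ≤ π/2 in polar coordinates, where x = r cos(θ), y = r sin(θ), and dA = r dr dθ.

Under the substitution, the integrand becomes 16r^2, so

    ∬_D (16x^2 + 16y^2) dA = ∫_{0}^{π/2} ∫_{0}^{3} (16r^2) · r dr dθ.

Inner integral (in r): ∫_{0}^{3} (16r^2) · r dr = 324.

Outer integral (in θ): ∫_{0}^{π/2} (324) dθ = 162π.

Therefore ∬_D (16x^2 + 16y^2) dA = 162π.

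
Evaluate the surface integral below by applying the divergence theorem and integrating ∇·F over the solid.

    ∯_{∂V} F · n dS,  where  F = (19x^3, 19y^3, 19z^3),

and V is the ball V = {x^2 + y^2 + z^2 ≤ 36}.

By the divergence theorem,

    ∯_{∂V} F · n dS = ∭_V (∇ · F) dV.

Compute the divergence:
    ∇ · F = ∂F_x/∂x + ∂F_y/∂y + ∂F_z/∂z = 57x^2 + 57y^2 + 57z^2.

In spherical coordinates, x = ρ sin(φ) cos(θ), y = ρ sin(φ) sin(θ), z = ρ cos(φ), dV = ρ^2 sin(φ) dρ dφ dθ, with 0 ≤ ρ ≤ 6, 0 ≤ φ ≤ π, 0 ≤ θ ≤ 2π.

The integrand, after substitution and multiplying by the volume element, becomes (57ρ^2) · ρ^2 sin(φ), so

    ∭_V (∇·F) dV = ∫_0^{2π} ∫_0^{π} ∫_0^{6} (57ρ^2) · ρ^2 sin(φ) dρ dφ dθ.

Inner (ρ from 0 to 6): 443232sin(φ)/5.
Middle (φ from 0 to π): 886464/5.
Outer (θ from 0 to 2π): 1772928π/5.

Therefore ∯_{∂V} F · n dS = 1772928π/5.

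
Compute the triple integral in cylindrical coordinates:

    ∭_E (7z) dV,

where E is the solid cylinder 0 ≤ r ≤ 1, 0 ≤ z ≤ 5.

In cylindrical coordinates, x = r cos(θ), y = r sin(θ), z = z, and dV = r dr dθ dz.

The integrand becomes 7z, so

    ∭_E (7z) dV = ∫_{0}^{2π} ∫_{0}^{1} ∫_{0}^{5} (7z) · r dz dr dθ.

Inner (z): 175r/2.
Middle (r from 0 to 1): 175/4.
Outer (θ): 175π/2.

Therefore the triple integral equals 175π/2.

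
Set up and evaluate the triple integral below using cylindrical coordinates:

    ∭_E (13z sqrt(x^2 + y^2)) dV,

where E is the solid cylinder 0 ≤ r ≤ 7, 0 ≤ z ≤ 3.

In cylindrical coordinates, x = r cos(θ), y = r sin(θ), z = z, and dV = r dr dθ dz.

The integrand becomes 13r z, so

    ∭_E (13z sqrt(x^2 + y^2)) dV = ∫_{0}^{2π} ∫_{0}^{7} ∫_{0}^{3} (13r z) · r dz dr dθ.

Inner (z): 117r^2/2.
Middle (r from 0 to 7): 13377/2.
Outer (θ): 13377π.

Therefore the triple integral equals 13377π.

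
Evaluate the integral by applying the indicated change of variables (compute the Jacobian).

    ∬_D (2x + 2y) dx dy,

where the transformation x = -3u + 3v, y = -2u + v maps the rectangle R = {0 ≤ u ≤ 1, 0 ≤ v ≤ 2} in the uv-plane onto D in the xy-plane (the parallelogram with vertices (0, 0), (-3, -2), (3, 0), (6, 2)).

Compute the Jacobian determinant of (x, y) with respect to (u, v):

    ∂(x,y)/∂(u,v) = | -3  3 | = (-3)(1) - (3)(-2) = 3.
                   | -2  1 |

Its absolute value is |J| = 3 (the area scaling factor).

Substituting x = -3u + 3v, y = -2u + v into the integrand,

    2x + 2y → -10u + 8v,

so the integral becomes

    ∬_R (-10u + 8v) · |J| du dv = ∫_0^1 ∫_0^2 (-30u + 24v) dv du.

Inner (v): 48 - 60u.
Outer (u): 18.

Therefore ∬_D (2x + 2y) dx dy = 18.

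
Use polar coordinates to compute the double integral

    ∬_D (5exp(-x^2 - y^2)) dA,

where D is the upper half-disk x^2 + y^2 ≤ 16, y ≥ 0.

The region D is 0 ≤ r ≤ 4, 0 ≤ θ ≤ π in polar coordinates, where x = r cos(θ), y = r sin(θ), and dA = r dr dθ.

Under the substitution, the integrand becomes 5exp(-r^2), so

    ∬_D (5exp(-x^2 - y^2)) dA = ∫_{0}^{π} ∫_{0}^{4} (5exp(-r^2)) · r dr dθ.

Inner integral (in r): ∫_{0}^{4} (5exp(-r^2)) · r dr = 5/2 - 5exp(-16)/2.

Outer integral (in θ): ∫_{0}^{π} (5/2 - 5exp(-16)/2) dθ = -5π (1 - exp(16))exp(-16)/2.

Therefore ∬_D (5exp(-x^2 - y^2)) dA = -5π (1 - exp(16))exp(-16)/2.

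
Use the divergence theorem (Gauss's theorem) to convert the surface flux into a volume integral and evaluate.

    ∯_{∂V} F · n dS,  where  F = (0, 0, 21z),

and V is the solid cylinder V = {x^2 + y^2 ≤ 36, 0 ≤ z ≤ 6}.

By the divergence theorem,

    ∯_{∂V} F · n dS = ∭_V (∇ · F) dV.

Compute the divergence:
    ∇ · F = ∂F_x/∂x + ∂F_y/∂y + ∂F_z/∂z = 0 + 0 + 21 = 21.

In cylindrical coordinates, x = r cos(θ), y = r sin(θ), z = z, dV = r dr dθ dz, with 0 ≤ r ≤ 6, 0 ≤ θ ≤ 2π, 0 ≤ z ≤ 6.

The integrand, after substitution and multiplying by the volume element, becomes (21) · r, so

    ∭_V (∇·F) dV = ∫_0^{2π} ∫_0^{6} ∫_0^{6} (21) · r dz dr dθ.

Inner (z from 0 to 6): 126r.
Middle (r from 0 to 6): 2268.
Outer (θ from 0 to 2π): 4536π.

Therefore ∯_{∂V} F · n dS = 4536π.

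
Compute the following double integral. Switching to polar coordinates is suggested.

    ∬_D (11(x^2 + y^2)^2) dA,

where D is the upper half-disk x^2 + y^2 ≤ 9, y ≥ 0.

The region D is 0 ≤ r ≤ 3, 0 ≤ θ ≤ π in polar coordinates, where x = r cos(θ), y = r sin(θ), and dA = r dr dθ.

Under the substitution, the integrand becomes 11r^4, so

    ∬_D (11(x^2 + y^2)^2) dA = ∫_{0}^{π} ∫_{0}^{3} (11r^4) · r dr dθ.

Inner integral (in r): ∫_{0}^{3} (11r^4) · r dr = 2673/2.

Outer integral (in θ): ∫_{0}^{π} (2673/2) dθ = 2673π/2.

Therefore ∬_D (11(x^2 + y^2)^2) dA = 2673π/2.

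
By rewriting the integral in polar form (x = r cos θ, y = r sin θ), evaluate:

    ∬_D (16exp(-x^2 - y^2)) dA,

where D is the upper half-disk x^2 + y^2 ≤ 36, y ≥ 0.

The region D is 0 ≤ r ≤ 6, 0 ≤ θ ≤ π in polar coordinates, where x = r cos(θ), y = r sin(θ), and dA = r dr dθ.

Under the substitution, the integrand becomes 16exp(-r^2), so

    ∬_D (16exp(-x^2 - y^2)) dA = ∫_{0}^{π} ∫_{0}^{6} (16exp(-r^2)) · r dr dθ.

Inner integral (in r): ∫_{0}^{6} (16exp(-r^2)) · r dr = 8 - 8exp(-36).

Outer integral (in θ): ∫_{0}^{π} (8 - 8exp(-36)) dθ = -8π exp(-36) + 8π.

Therefore ∬_D (16exp(-x^2 - y^2)) dA = -8π exp(-36) + 8π.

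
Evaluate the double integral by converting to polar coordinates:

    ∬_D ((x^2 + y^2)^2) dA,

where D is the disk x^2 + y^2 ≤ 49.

The region D is 0 ≤ r ≤ 7, 0 ≤ θ ≤ 2π in polar coordinates, where x = r cos(θ), y = r sin(θ), and dA = r dr dθ.

Under the substitution, the integrand becomes r^4, so

    ∬_D ((x^2 + y^2)^2) dA = ∫_{0}^{2π} ∫_{0}^{7} (r^4) · r dr dθ.

Inner integral (in r): ∫_{0}^{7} (r^4) · r dr = 117649/6.

Outer integral (in θ): ∫_{0}^{2π} (117649/6) dθ = 117649π/3.

Therefore ∬_D ((x^2 + y^2)^2) dA = 117649π/3.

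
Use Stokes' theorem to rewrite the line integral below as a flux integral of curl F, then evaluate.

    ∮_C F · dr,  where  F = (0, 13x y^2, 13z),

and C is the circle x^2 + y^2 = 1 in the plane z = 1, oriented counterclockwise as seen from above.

Let S be the flat disk x^2 + y^2 ≤ 1 in the plane z = 1, with upward unit normal n̂ = ẑ. By Stokes' theorem,

    ∮_C F · dr = ∬_S (∇ × F) · n̂ dS = ∬_D (curl F)_z dA,

where D is the disk x^2 + y^2 ≤ 1.

Compute the curl of F = (0, 13x y^2, 13z):
    (∇ × F)_x = ∂F_z/∂y - ∂F_y/∂z = 0,
    (∇ × F)_y = ∂F_x/∂z - ∂F_z/∂x = 0,
    (∇ × F)_z = ∂F_y/∂x - ∂F_x/∂y = 13y^2.

On z = 1, (curl F)_z = 13y^2.

Convert to polar (x = r cos θ, y = r sin θ, dA = r dr dθ); the integrand becomes 13r^2sin(θ)^2, so

    ∬_D (curl F)_z dA = ∫_0^{2π} ∫_0^{1} (13r^2sin(θ)^2) · r dr dθ.

Inner (r from 0 to 1): 13sin(θ)^2/4.
Outer (θ from 0 to 2π): 13π/4.

Therefore ∮_C F · dr = 13π/4.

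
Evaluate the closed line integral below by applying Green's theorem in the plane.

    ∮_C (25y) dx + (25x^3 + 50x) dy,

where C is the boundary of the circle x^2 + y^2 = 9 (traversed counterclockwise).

Green's theorem converts the closed line integral into a double integral over the enclosed region D:

    ∮_C P dx + Q dy = ∬_D (∂Q/∂x - ∂P/∂y) dA.

Here P = 25y, Q = 25x^3 + 50x, so

    ∂Q/∂x = 75x^2 + 50,    ∂P/∂y = 25,
    ∂Q/∂x - ∂P/∂y = 75x^2 + 25.

D is the region x^2 + y^2 ≤ 9. Evaluating the double integral:

In polar coordinates (x = r cos θ, y = r sin θ, dA = r dr dθ) the integrand becomes 75r^2cos(θ)^2 + 25, so

    ∬_D (75x^2 + 25) dA = ∫_0^{2π} ∫_0^{3} (75r^2cos(θ)^2 + 25) · r dr dθ.

Inner (r from 0 to 3): 6075cos(θ)^2/4 + 225/2.
Outer (θ from 0 to 2π): 6975π/4.

Therefore ∮_C P dx + Q dy = 6975π/4.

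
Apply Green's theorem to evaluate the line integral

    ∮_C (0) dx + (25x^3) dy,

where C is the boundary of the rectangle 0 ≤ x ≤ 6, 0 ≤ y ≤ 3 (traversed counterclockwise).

Green's theorem converts the closed line integral into a double integral over the enclosed region D:

    ∮_C P dx + Q dy = ∬_D (∂Q/∂x - ∂P/∂y) dA.

Here P = 0, Q = 25x^3, so

    ∂Q/∂x = 75x^2,    ∂P/∂y = 0,
    ∂Q/∂x - ∂P/∂y = 75x^2.

D is the region 0 ≤ x ≤ 6, 0 ≤ y ≤ 3. Evaluating the double integral:

    ∬_D (75x^2) dA = ∫_0^{6} ∫_0^{3} (75x^2) dy dx.

Inner (y from 0 to 3): 225x^2.
Outer (x from 0 to 6): 16200.

Therefore ∮_C P dx + Q dy = 16200.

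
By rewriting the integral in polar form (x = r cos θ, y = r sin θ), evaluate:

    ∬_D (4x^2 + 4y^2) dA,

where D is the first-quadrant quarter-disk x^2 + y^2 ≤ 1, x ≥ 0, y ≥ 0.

The region D is 0 ≤ r ≤ 1, 0 ≤ θ ≤ π/2 in polar coordinates, where x = r cos(θ), y = r sin(θ), and dA = r dr dθ.

Under the substitution, the integrand becomes 4r^2, so

    ∬_D (4x^2 + 4y^2) dA = ∫_{0}^{π/2} ∫_{0}^{1} (4r^2) · r dr dθ.

Inner integral (in r): ∫_{0}^{1} (4r^2) · r dr = 1.

Outer integral (in θ): ∫_{0}^{π/2} (1) dθ = π/2.

Therefore ∬_D (4x^2 + 4y^2) dA = π/2.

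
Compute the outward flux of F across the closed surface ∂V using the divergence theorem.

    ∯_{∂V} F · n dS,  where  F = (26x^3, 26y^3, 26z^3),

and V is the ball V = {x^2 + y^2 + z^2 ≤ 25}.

By the divergence theorem,

    ∯_{∂V} F · n dS = ∭_V (∇ · F) dV.

Compute the divergence:
    ∇ · F = ∂F_x/∂x + ∂F_y/∂y + ∂F_z/∂z = 78x^2 + 78y^2 + 78z^2.

In spherical coordinates, x = ρ sin(φ) cos(θ), y = ρ sin(φ) sin(θ), z = ρ cos(φ), dV = ρ^2 sin(φ) dρ dφ dθ, with 0 ≤ ρ ≤ 5, 0 ≤ φ ≤ π, 0 ≤ θ ≤ 2π.

The integrand, after substitution and multiplying by the volume element, becomes (78ρ^2) · ρ^2 sin(φ), so

    ∭_V (∇·F) dV = ∫_0^{2π} ∫_0^{π} ∫_0^{5} (78ρ^2) · ρ^2 sin(φ) dρ dφ dθ.

Inner (ρ from 0 to 5): 48750sin(φ).
Middle (φ from 0 to π): 97500.
Outer (θ from 0 to 2π): 195000π.

Therefore ∯_{∂V} F · n dS = 195000π.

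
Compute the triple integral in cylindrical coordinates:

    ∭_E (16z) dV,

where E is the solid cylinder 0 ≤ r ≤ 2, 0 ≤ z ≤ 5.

In cylindrical coordinates, x = r cos(θ), y = r sin(θ), z = z, and dV = r dr dθ dz.

The integrand becomes 16z, so

    ∭_E (16z) dV = ∫_{0}^{2π} ∫_{0}^{2} ∫_{0}^{5} (16z) · r dz dr dθ.

Inner (z): 200r.
Middle (r from 0 to 2): 400.
Outer (θ): 800π.

Therefore the triple integral equals 800π.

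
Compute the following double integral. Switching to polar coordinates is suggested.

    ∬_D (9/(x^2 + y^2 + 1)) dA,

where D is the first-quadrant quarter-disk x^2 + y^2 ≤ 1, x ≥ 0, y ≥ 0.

The region D is 0 ≤ r ≤ 1, 0 ≤ θ ≤ π/2 in polar coordinates, where x = r cos(θ), y = r sin(θ), and dA = r dr dθ.

Under the substitution, the integrand becomes 9/(r^2 + 1), so

    ∬_D (9/(x^2 + y^2 + 1)) dA = ∫_{0}^{π/2} ∫_{0}^{1} (9/(r^2 + 1)) · r dr dθ.

Inner integral (in r): ∫_{0}^{1} (9/(r^2 + 1)) · r dr = 9log(2)/2.

Outer integral (in θ): ∫_{0}^{π/2} (9log(2)/2) dθ = 9π log(2)/4.

Therefore ∬_D (9/(x^2 + y^2 + 1)) dA = 9π log(2)/4.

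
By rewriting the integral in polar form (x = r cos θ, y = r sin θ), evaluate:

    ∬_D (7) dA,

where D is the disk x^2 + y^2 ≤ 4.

The region D is 0 ≤ r ≤ 2, 0 ≤ θ ≤ 2π in polar coordinates, where x = r cos(θ), y = r sin(θ), and dA = r dr dθ.

Under the substitution, the integrand becomes 7, so

    ∬_D (7) dA = ∫_{0}^{2π} ∫_{0}^{2} (7) · r dr dθ.

Inner integral (in r): ∫_{0}^{2} (7) · r dr = 14.

Outer integral (in θ): ∫_{0}^{2π} (14) dθ = 28π.

Therefore ∬_D (7) dA = 28π.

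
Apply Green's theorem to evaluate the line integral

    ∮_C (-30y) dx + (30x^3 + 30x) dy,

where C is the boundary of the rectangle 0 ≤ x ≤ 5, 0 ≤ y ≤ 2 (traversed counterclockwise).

Green's theorem converts the closed line integral into a double integral over the enclosed region D:

    ∮_C P dx + Q dy = ∬_D (∂Q/∂x - ∂P/∂y) dA.

Here P = -30y, Q = 30x^3 + 30x, so

    ∂Q/∂x = 90x^2 + 30,    ∂P/∂y = -30,
    ∂Q/∂x - ∂P/∂y = 90x^2 + 60.

D is the region 0 ≤ x ≤ 5, 0 ≤ y ≤ 2. Evaluating the double integral:

    ∬_D (90x^2 + 60) dA = ∫_0^{5} ∫_0^{2} (90x^2 + 60) dy dx.

Inner (y from 0 to 2): 180x^2 + 120.
Outer (x from 0 to 5): 8100.

Therefore ∮_C P dx + Q dy = 8100.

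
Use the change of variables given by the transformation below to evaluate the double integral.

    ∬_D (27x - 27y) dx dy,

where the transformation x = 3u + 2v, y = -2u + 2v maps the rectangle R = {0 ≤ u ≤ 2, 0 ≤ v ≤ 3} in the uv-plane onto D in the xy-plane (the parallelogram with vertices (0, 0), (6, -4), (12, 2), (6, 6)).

Compute the Jacobian determinant of (x, y) with respect to (u, v):

    ∂(x,y)/∂(u,v) = | 3  2 | = (3)(2) - (2)(-2) = 10.
                   | -2  2 |

Its absolute value is |J| = 10 (the area scaling factor).

Substituting x = 3u + 2v, y = -2u + 2v into the integrand,

    27x - 27y → 135u,

so the integral becomes

    ∬_R (135u) · |J| du dv = ∫_0^2 ∫_0^3 (1350u) dv du.

Inner (v): 4050u.
Outer (u): 8100.

Therefore ∬_D (27x - 27y) dx dy = 8100.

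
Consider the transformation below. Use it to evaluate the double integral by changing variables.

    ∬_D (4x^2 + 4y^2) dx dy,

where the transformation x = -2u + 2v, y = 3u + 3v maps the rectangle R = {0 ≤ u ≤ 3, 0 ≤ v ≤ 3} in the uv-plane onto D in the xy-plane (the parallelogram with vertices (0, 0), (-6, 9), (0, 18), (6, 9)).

Compute the Jacobian determinant of (x, y) with respect to (u, v):

    ∂(x,y)/∂(u,v) = | -2  2 | = (-2)(3) - (2)(3) = -12.
                   | 3  3 |

Its absolute value is |J| = 12 (the area scaling factor).

Substituting x = -2u + 2v, y = 3u + 3v into the integrand,

    4x^2 + 4y^2 → 52u^2 + 40u v + 52v^2,

so the integral becomes

    ∬_R (52u^2 + 40u v + 52v^2) · |J| du dv = ∫_0^3 ∫_0^3 (624u^2 + 480u v + 624v^2) dv du.

Inner (v): 1872u^2 + 2160u + 5616.
Outer (u): 43416.

Therefore ∬_D (4x^2 + 4y^2) dx dy = 43416.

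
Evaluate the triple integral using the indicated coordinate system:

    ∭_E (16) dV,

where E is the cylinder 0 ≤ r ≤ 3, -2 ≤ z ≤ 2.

In cylindrical coordinates, x = r cos(θ), y = r sin(θ), z = z, and dV = r dr dθ dz.

The integrand becomes 16, so

    ∭_E (16) dV = ∫_{0}^{2π} ∫_{0}^{3} ∫_{-2}^{2} (16) · r dz dr dθ.

Inner (z): 64r.
Middle (r from 0 to 3): 288.
Outer (θ): 576π.

Therefore the triple integral equals 576π.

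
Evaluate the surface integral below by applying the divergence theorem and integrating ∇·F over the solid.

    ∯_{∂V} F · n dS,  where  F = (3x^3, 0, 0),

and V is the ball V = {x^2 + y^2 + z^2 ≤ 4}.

By the divergence theorem,

    ∯_{∂V} F · n dS = ∭_V (∇ · F) dV.

Compute the divergence:
    ∇ · F = ∂F_x/∂x + ∂F_y/∂y + ∂F_z/∂z = 9x^2 + 0 + 0 = 9x^2.

In spherical coordinates, x = ρ sin(φ) cos(θ), y = ρ sin(φ) sin(θ), z = ρ cos(φ), dV = ρ^2 sin(φ) dρ dφ dθ, with 0 ≤ ρ ≤ 2, 0 ≤ φ ≤ π, 0 ≤ θ ≤ 2π.

The integrand, after substitution and multiplying by the volume element, becomes (9ρ^2sin(φ)^2cos(θ)^2) · ρ^2 sin(φ), so

    ∭_V (∇·F) dV = ∫_0^{2π} ∫_0^{π} ∫_0^{2} (9ρ^2sin(φ)^2cos(θ)^2) · ρ^2 sin(φ) dρ dφ dθ.

Inner (ρ from 0 to 2): 288sin(φ)^3cos(θ)^2/5.
Middle (φ from 0 to π): 384cos(θ)^2/5.
Outer (θ from 0 to 2π): 384π/5.

Therefore ∯_{∂V} F · n dS = 384π/5.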